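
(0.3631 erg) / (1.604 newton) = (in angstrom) 1 erg = 1e-07 J, so 0.3631 erg = 0.3631 * 1e-07 = 3.631e-08 J. 1.604 newton = 1.604 N. Combine: 3.631e-08 J / 1.604 N = 2.2637157e-08 m. 1 angstrom = 1e-10 m, so 2.2637157e-08 m = 2.2637157e-08 / 1e-10 = 226.37157 angstrom ≈ 226.4 angstrom (4 s.f.). Final answer: 226.4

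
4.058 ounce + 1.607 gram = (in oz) 4.115. Check: 1 ounce = 0.028349523 kg, so 4.058 ounce = 4.058 * 0.028349523 = 0.11504236 kg. 1 gram = 0.001 kg, so 1.607 gram = 1.607 * 0.001 = 0.001607 kg. Sum: 0.11504236 + 0.001607 = 0.11664936 kg. 1 oz = 0.028349523 kg, so 0.11664936 kg = 0.11664936 / 0.028349523 = 4.1146853 oz ≈ 4.115 oz (4 s.f.).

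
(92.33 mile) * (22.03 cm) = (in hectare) 1 mile = 1609.344 m, so 92.33 mile = 92.33 * 1609.344 = 148590.73 m. 1 cm = 0.01 m, so 22.03 cm = 22.03 * 0.01 = 0.2203 m. Combine: 148590.73 m * 0.2203 m = 32734.538 m^2. 1 hectare = 10000 m^2, so 32734.538 m^2 = 32734.538 / 10000 = 3.2734538 hectare ≈ 3.273 hectare (4 s.f.). Final answer: 3.273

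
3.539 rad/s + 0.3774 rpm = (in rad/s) 3.579. Check: 3.539 rad/s is already in rad/s. 1 rpm = 0.10471976 rad/s, so 0.3774 rpm = 0.3774 * 0.10471976 = 0.039521236 rad/s. Sum: 3.539 + 0.039521236 = 3.5785212 rad/s. Result: 3.5785212 rad/s ≈ 3.579 rad/s (4 s.f.).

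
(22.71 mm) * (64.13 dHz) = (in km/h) 1 mm = 0.001 m, so 22.71 mm = 22.71 * 0.001 = 0.02271 m. 1 dHz = 0.1 Hz, so 64.13 dHz = 64.13 * 0.1 = 6.413 Hz. Combine: 0.02271 m * 6.413 Hz = 0.14563923 m/s. 1 km/h = 0.27777778 m/s, so 0.14563923 m/s = 0.14563923 / 0.27777778 = 0.52430123 km/h ≈ 0.5243 km/h (4 s.f.). Final answer: 0.5243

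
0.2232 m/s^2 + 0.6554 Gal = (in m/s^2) 0.2298. Check: 0.2232 m/s^2 is already in m/s^2. 1 Gal = 0.01 m/s^2, so 0.6554 Gal = 0.6554 * 0.01 = 0.006554 m/s^2. Sum: 0.2232 + 0.006554 = 0.229754 m/s^2. Result: 0.229754 m/s^2 ≈ 0.2298 m/s^2 (4 s.f.).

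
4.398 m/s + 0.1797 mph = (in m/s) 4.478. Check: 4.398 m/s is already in m/s. 1 mph = 0.44704 m/s, so 0.1797 mph = 0.1797 * 0.44704 = 0.080333088 m/s. Sum: 4.398 + 0.080333088 = 4.4783331 m/s. Result: 4.4783331 m/s ≈ 4.478 m/s (4 s.f.).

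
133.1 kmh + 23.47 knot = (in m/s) 49.05. Check: 1 kmh = 0.27777778 m/s, so 133.1 kmh = 133.1 * 0.27777778 = 36.972222 m/s. 1 knot = 0.51444444 m/s, so 23.47 knot = 23.47 * 0.51444444 = 12.074011 m/s. Sum: 36.972222 + 12.074011 = 49.046233 m/s. Result: 49.046233 m/s ≈ 49.05 m/s (4 s.f.).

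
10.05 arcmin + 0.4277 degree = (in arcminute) 1 arcmin = 0.00029088821 rad, so 10.05 arcmin = 10.05 * 0.00029088821 = 0.0029234265 rad. 1 degree = 0.017453293 rad, so 0.4277 degree = 0.4277 * 0.017453293 = 0.0074647732 rad. Sum: 0.0029234265 + 0.0074647732 = 0.0103882 rad. 1 arcminute = 0.00029088821 rad, so 0.0103882 rad = 0.0103882 / 0.00029088821 = 35.712 arcminute ≈ 35.71 arcminute (4 s.f.). Final answer: 35.71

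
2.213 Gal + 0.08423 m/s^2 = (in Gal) 1 Gal = 0.01 m/s^2, so 2.213 Gal = 2.213 * 0.01 = 0.02213 m/s^2. 0.08423 m/s^2 is already in m/s^2. Sum: 0.02213 + 0.08423 = 0.10636 m/s^2. 1 Gal = 0.01 m/s^2, so 0.10636 m/s^2 = 0.10636 / 0.01 = 10.636 Gal ≈ 10.64 Gal (4 s.f.). Final answer: 10.64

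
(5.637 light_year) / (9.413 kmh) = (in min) 3.399e+14. Check: 1 light_year = 9.4607305e+15 m, so 5.637 light_year = 5.637 * 9.4607305e+15 = 5.3330138e+16 m. 1 kmh = 0.27777778 m/s, so 9.413 kmh = 9.413 * 0.27777778 = 2.6147222 m/s. Combine: 5.3330138e+16 m / 2.6147222 m/s = 2.0396101e+16 s. 1 min = 60 s, so 2.0396101e+16 s = 2.0396101e+16 / 60 = 3.3993501e+14 min ≈ 3.399e+14 min (4 s.f.).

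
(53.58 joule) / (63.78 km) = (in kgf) 53.58 joule = 53.58 J. 1 km = 1000 m, so 63.78 km = 63.78 * 1000 = 63780 m. Combine: 53.58 J / 63780 m = 0.00084007526 N. 1 kgf = 9.80665 N, so 0.00084007526 N = 0.00084007526 / 9.80665 = 8.5663836e-05 kgf ≈ 8.566e-05 kgf (4 s.f.). Final answer: 8.566e-05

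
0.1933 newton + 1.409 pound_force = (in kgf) 0.1933 newton = 0.1933 N. 1 pound_force = 4.4482216 N, so 1.409 pound_force = 1.409 * 4.4482216 = 6.2675443 N. Sum: 0.1933 + 6.2675443 = 6.4608443 N. 1 kgf = 9.80665 N, so 6.4608443 N = 6.4608443 / 9.80665 = 0.65882276 kgf ≈ 0.6588 kgf (4 s.f.). Final answer: 0.6588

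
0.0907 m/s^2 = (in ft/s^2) 0.2976. Check: 1 ft/s^2 = 0.3048 m/s^2, so 0.0907 m/s^2 = 0.0907 / 0.3048 = 0.29757218 ft/s^2 ≈ 0.2976 ft/s^2 (4 s.f.).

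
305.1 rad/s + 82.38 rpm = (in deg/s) 1.798e+04. Check: 305.1 rad/s is already in rad/s. 1 rpm = 0.10471976 rad/s, so 82.38 rpm = 82.38 * 0.10471976 = 8.6268134 rad/s. Sum: 305.1 + 8.6268134 = 313.72681 rad/s. 1 deg/s = 0.017453293 rad/s, so 313.72681 rad/s = 313.72681 / 0.017453293 = 17975.222 deg/s ≈ 1.798e+04 deg/s (4 s.f.).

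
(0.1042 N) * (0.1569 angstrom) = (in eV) 0.1042 N is already in N. 1 angstrom = 1e-10 m, so 0.1569 angstrom = 0.1569 * 1e-10 = 1.569e-11 m. Combine: 0.1042 N * 1.569e-11 m = 1.634898e-12 J. 1 eV = 1.6021766e-19 J, so 1.634898e-12 J = 1.634898e-12 / 1.6021766e-19 = 10204231 eV ≈ 1.02e+07 eV (4 s.f.). Final answer: 1.02e+07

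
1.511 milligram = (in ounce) 1 milligram = 1e-06 kg, so 1.511 milligram = 1.511 * 1e-06 = 1.511e-06 kg. 1 ounce = 0.028349523 kg, so 1.511e-06 kg = 1.511e-06 / 0.028349523 = 5.3298957e-05 ounce ≈ 5.33e-05 ounce (4 s.f.). Final answer: 5.33e-05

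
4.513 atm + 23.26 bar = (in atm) 27.47. Check: 1 atm = 101325 Pa, so 4.513 atm = 4.513 * 101325 = 457279.72 Pa. 1 bar = 100000 Pa, so 23.26 bar = 23.26 * 100000 = 2326000 Pa. Sum: 457279.72 + 2326000 = 2783279.7 Pa. 1 atm = 101325 Pa, so 2783279.7 Pa = 2783279.7 / 101325 = 27.468835 atm ≈ 27.47 atm (4 s.f.).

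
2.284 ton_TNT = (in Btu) 9.058e+06. Check: 1 ton_TNT = 4.184e+09 J, so 2.284 ton_TNT = 2.284 * 4.184e+09 = 9.556256e+09 J. 1 Btu = 1055.0559 J, so 9.556256e+09 J = 9.556256e+09 / 1055.0559 = 9057583 Btu ≈ 9.058e+06 Btu (4 s.f.).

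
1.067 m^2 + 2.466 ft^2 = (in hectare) 1.067 m^2 is already in m^2. 1 ft^2 = 0.09290304 m^2, so 2.466 ft^2 = 2.466 * 0.09290304 = 0.2290989 m^2. Sum: 1.067 + 0.2290989 = 1.2960989 m^2. 1 hectare = 10000 m^2, so 1.2960989 m^2 = 1.2960989 / 10000 = 0.00012960989 hectare ≈ 0.0001296 hectare (4 s.f.). Final answer: 0.0001296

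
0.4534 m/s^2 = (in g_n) 1 g_n = 9.80665 m/s^2, so 0.4534 m/s^2 = 0.4534 / 9.80665 = 0.046233933 g_n ≈ 0.04623 g_n (4 s.f.). Final answer: 0.04623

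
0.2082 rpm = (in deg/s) 1 rpm = 0.10471976 rad/s, so 0.2082 rpm = 0.2082 * 0.10471976 = 0.021802653 rad/s. 1 deg/s = 0.017453293 rad/s, so 0.021802653 rad/s = 0.021802653 / 0.017453293 = 1.2492 deg/s ≈ 1.249 deg/s (4 s.f.). Final answer: 1.249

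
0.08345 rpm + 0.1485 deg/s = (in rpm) 1 rpm = 0.10471976 rad/s, so 0.08345 rpm = 0.08345 * 0.10471976 = 0.0087388636 rad/s. 1 deg/s = 0.017453293 rad/s, so 0.1485 deg/s = 0.1485 * 0.017453293 = 0.0025918139 rad/s. Sum: 0.0087388636 + 0.0025918139 = 0.011330678 rad/s. 1 rpm = 0.10471976 rad/s, so 0.011330678 rad/s = 0.011330678 / 0.10471976 = 0.1082 rpm. Final answer: 0.1082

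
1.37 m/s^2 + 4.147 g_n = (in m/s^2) 1.37 m/s^2 is already in m/s^2. 1 g_n = 9.80665 m/s^2, so 4.147 g_n = 4.147 * 9.80665 = 40.668178 m/s^2. Sum: 1.37 + 40.668178 = 42.038178 m/s^2. Result: 42.038178 m/s^2 ≈ 42.04 m/s^2 (4 s.f.). Final answer: 42.04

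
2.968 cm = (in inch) 1.169. Check: 1 cm = 0.01 m, so 2.968 cm = 2.968 * 0.01 = 0.02968 m. 1 inch = 0.0254 m, so 0.02968 m = 0.02968 / 0.0254 = 1.1685039 inch ≈ 1.169 inch (4 s.f.).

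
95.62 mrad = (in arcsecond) 1 mrad = 0.001 rad, so 95.62 mrad = 95.62 * 0.001 = 0.09562 rad. 1 arcsecond = 4.8481368e-06 rad, so 0.09562 rad = 0.09562 / 4.8481368e-06 = 19723.041 arcsecond ≈ 1.972e+04 arcsecond (4 s.f.). Final answer: 1.972e+04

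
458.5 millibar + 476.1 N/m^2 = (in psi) 6.719. Check: 1 millibar = 100 Pa, so 458.5 millibar = 458.5 * 100 = 45850 Pa. 476.1 N/m^2 = 476.1 Pa. Sum: 45850 + 476.1 = 46326.1 Pa. 1 psi = 6894.7573 Pa, so 46326.1 Pa = 46326.1 / 6894.7573 = 6.7190327 psi ≈ 6.719 psi (4 s.f.).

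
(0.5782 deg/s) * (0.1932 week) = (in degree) 1 deg/s = 0.017453293 rad/s, so 0.5782 deg/s = 0.5782 * 0.017453293 = 0.010091494 rad/s. 1 week = 604800 s, so 0.1932 week = 0.1932 * 604800 = 116847.36 s. Combine: 0.010091494 rad/s * 116847.36 s = 1179.1644 rad. 1 degree = 0.017453293 rad, so 1179.1644 rad = 1179.1644 / 0.017453293 = 67561.144 degree ≈ 6.756e+04 degree (4 s.f.). Final answer: 6.756e+04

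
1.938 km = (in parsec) 1 km = 1000 m, so 1.938 km = 1.938 * 1000 = 1938 m. 1 parsec = 3.0856776e+16 m, so 1938 m = 1938 / 3.0856776e+16 = 6.2806303e-14 parsec ≈ 6.281e-14 parsec (4 s.f.). Final answer: 6.281e-14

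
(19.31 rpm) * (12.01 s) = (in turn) 1 rpm = 0.10471976 rad/s, so 19.31 rpm = 19.31 * 0.10471976 = 2.0221385 rad/s. 12.01 s is already in s. Combine: 2.0221385 rad/s * 12.01 s = 24.285883 rad. 1 turn = 6.2831853 rad, so 24.285883 rad = 24.285883 / 6.2831853 = 3.8652183 turn ≈ 3.865 turn (4 s.f.). Final answer: 3.865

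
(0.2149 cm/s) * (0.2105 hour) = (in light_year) 1.721e-16. Check: 1 cm/s = 0.01 m/s, so 0.2149 cm/s = 0.2149 * 0.01 = 0.002149 m/s. 1 hour = 3600 s, so 0.2105 hour = 0.2105 * 3600 = 757.8 s. Combine: 0.002149 m/s * 757.8 s = 1.6285122 m. 1 light_year = 9.4607305e+15 m, so 1.6285122 m = 1.6285122 / 9.4607305e+15 = 1.7213388e-16 light_year ≈ 1.721e-16 light_year (4 s.f.).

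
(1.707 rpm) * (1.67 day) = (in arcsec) 1 rpm = 0.10471976 rad/s, so 1.707 rpm = 1.707 * 0.10471976 = 0.17875662 rad/s. 1 day = 86400 s, so 1.67 day = 1.67 * 86400 = 144288 s. Combine: 0.17875662 rad/s * 144288 s = 25792.435 rad. 1 arcsec = 4.8481368e-06 rad, so 25792.435 rad = 25792.435 / 4.8481368e-06 = 5.3200717e+09 arcsec ≈ 5.32e+09 arcsec (4 s.f.). Final answer: 5.32e+09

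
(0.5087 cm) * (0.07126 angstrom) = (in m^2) 1 cm = 0.01 m, so 0.5087 cm = 0.5087 * 0.01 = 0.005087 m. 1 angstrom = 1e-10 m, so 0.07126 angstrom = 0.07126 * 1e-10 = 7.126e-12 m. Combine: 0.005087 m * 7.126e-12 m = 3.6249962e-14 m^2. Result: 3.6249962e-14 m^2 ≈ 3.625e-14 m^2 (4 s.f.). Final answer: 3.625e-14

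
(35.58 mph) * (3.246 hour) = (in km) 1 mph = 0.44704 m/s, so 35.58 mph = 35.58 * 0.44704 = 15.905683 m/s. 1 hour = 3600 s, so 3.246 hour = 3.246 * 3600 = 11685.6 s. Combine: 15.905683 m/s * 11685.6 s = 185867.45 m. 1 km = 1000 m, so 185867.45 m = 185867.45 / 1000 = 185.86745 km ≈ 185.9 km (4 s.f.). Final answer: 185.9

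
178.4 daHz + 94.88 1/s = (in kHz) 1.879. Check: 1 daHz = 10 Hz, so 178.4 daHz = 178.4 * 10 = 1784 Hz. 94.88 1/s = 94.88 Hz. Sum: 1784 + 94.88 = 1878.88 Hz. 1 kHz = 1000 Hz, so 1878.88 Hz = 1878.88 / 1000 = 1.87888 kHz ≈ 1.879 kHz (4 s.f.).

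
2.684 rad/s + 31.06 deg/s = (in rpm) 2.684 rad/s is already in rad/s. 1 deg/s = 0.017453293 rad/s, so 31.06 deg/s = 31.06 * 0.017453293 = 0.54209927 rad/s. Sum: 2.684 + 0.54209927 = 3.2260993 rad/s. 1 rpm = 0.10471976 rad/s, so 3.2260993 rad/s = 3.2260993 / 0.10471976 = 30.806979 rpm ≈ 30.81 rpm (4 s.f.). Final answer: 30.81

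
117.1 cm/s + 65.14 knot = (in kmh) 124.9. Check: 1 cm/s = 0.01 m/s, so 117.1 cm/s = 117.1 * 0.01 = 1.171 m/s. 1 knot = 0.51444444 m/s, so 65.14 knot = 65.14 * 0.51444444 = 33.510911 m/s. Sum: 1.171 + 33.510911 = 34.681911 m/s. 1 kmh = 0.27777778 m/s, so 34.681911 m/s = 34.681911 / 0.27777778 = 124.85488 kmh ≈ 124.9 kmh (4 s.f.).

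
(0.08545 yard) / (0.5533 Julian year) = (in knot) 1 yard = 0.9144 m, so 0.08545 yard = 0.08545 * 0.9144 = 0.07813548 m. 1 Julian year = 31557600 s, so 0.5533 Julian year = 0.5533 * 31557600 = 17460820 s. Combine: 0.07813548 m / 17460820 s = 4.4749032e-09 m/s. 1 knot = 0.51444444 m/s, so 4.4749032e-09 m/s = 4.4749032e-09 / 0.51444444 = 8.698516e-09 knot ≈ 8.699e-09 knot (4 s.f.). Final answer: 8.699e-09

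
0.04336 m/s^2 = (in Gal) 1 Gal = 0.01 m/s^2, so 0.04336 m/s^2 = 0.04336 / 0.01 = 4.336 Gal. Final answer: 4.336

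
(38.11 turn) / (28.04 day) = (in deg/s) 0.005663. Check: 1 turn = 6.2831853 rad, so 38.11 turn = 38.11 * 6.2831853 = 239.45219 rad. 1 day = 86400 s, so 28.04 day = 28.04 * 86400 = 2422656 s. Combine: 239.45219 rad / 2422656 s = 9.8838709e-05 rad/s. 1 deg/s = 0.017453293 rad/s, so 9.8838709e-05 rad/s = 9.8838709e-05 / 0.017453293 = 0.0056630409 deg/s ≈ 0.005663 deg/s (4 s.f.).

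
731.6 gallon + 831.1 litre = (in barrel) 1 gallon = 0.0037854118 m^3, so 731.6 gallon = 731.6 * 0.0037854118 = 2.7694073 m^3. 1 litre = 0.001 m^3, so 831.1 litre = 831.1 * 0.001 = 0.8311 m^3. Sum: 2.7694073 + 0.8311 = 3.6005073 m^3. 1 barrel = 0.15898729 m^3, so 3.6005073 m^3 = 3.6005073 / 0.15898729 = 22.646509 barrel ≈ 22.65 barrel (4 s.f.). Final answer: 22.65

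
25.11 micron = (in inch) 0.0009886. Check: 1 micron = 1e-06 m, so 25.11 micron = 25.11 * 1e-06 = 2.511e-05 m. 1 inch = 0.0254 m, so 2.511e-05 m = 2.511e-05 / 0.0254 = 0.00098858268 inch ≈ 0.0009886 inch (4 s.f.).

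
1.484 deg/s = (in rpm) 0.2473. Check: 1 deg/s = 0.017453293 rad/s, so 1.484 deg/s = 1.484 * 0.017453293 = 0.025900686 rad/s. 1 rpm = 0.10471976 rad/s, so 0.025900686 rad/s = 0.025900686 / 0.10471976 = 0.24733333 rpm ≈ 0.2473 rpm (4 s.f.).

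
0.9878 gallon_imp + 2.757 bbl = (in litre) 442.8. Check: 1 gallon_imp = 0.00454609 m^3, so 0.9878 gallon_imp = 0.9878 * 0.00454609 = 0.0044906277 m^3. 1 bbl = 0.15898729 m^3, so 2.757 bbl = 2.757 * 0.15898729 = 0.43832797 m^3. Sum: 0.0044906277 + 0.43832797 = 0.4428186 m^3. 1 litre = 0.001 m^3, so 0.4428186 m^3 = 0.4428186 / 0.001 = 442.8186 litre ≈ 442.8 litre (4 s.f.).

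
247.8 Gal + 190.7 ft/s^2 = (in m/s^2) 1 Gal = 0.01 m/s^2, so 247.8 Gal = 247.8 * 0.01 = 2.478 m/s^2. 1 ft/s^2 = 0.3048 m/s^2, so 190.7 ft/s^2 = 190.7 * 0.3048 = 58.12536 m/s^2. Sum: 2.478 + 58.12536 = 60.60336 m/s^2. Result: 60.60336 m/s^2 ≈ 60.6 m/s^2 (4 s.f.). Final answer: 60.6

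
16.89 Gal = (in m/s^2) 1 Gal = 0.01 m/s^2, so 16.89 Gal = 16.89 * 0.01 = 0.1689 m/s^2. Result: 0.1689 m/s^2. Final answer: 0.1689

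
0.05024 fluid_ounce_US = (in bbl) 1 fluid_ounce_US = 2.957353e-05 m^3, so 0.05024 fluid_ounce_US = 0.05024 * 2.957353e-05 = 1.4857741e-06 m^3. 1 bbl = 0.15898729 m^3, so 1.4857741e-06 m^3 = 1.4857741e-06 / 0.15898729 = 9.3452381e-06 bbl ≈ 9.345e-06 bbl (4 s.f.). Final answer: 9.345e-06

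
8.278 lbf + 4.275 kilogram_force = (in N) 78.75. Check: 1 lbf = 4.4482216 N, so 8.278 lbf = 8.278 * 4.4482216 = 36.822379 N. 1 kilogram_force = 9.80665 N, so 4.275 kilogram_force = 4.275 * 9.80665 = 41.923429 N. Sum: 36.822379 + 41.923429 = 78.745807 N. Result: 78.745807 N ≈ 78.75 N (4 s.f.).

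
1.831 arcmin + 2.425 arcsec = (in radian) 0.0005444. Check: 1 arcmin = 0.00029088821 rad, so 1.831 arcmin = 1.831 * 0.00029088821 = 0.00053261631 rad. 1 arcsec = 4.8481368e-06 rad, so 2.425 arcsec = 2.425 * 4.8481368e-06 = 1.1756732e-05 rad. Sum: 0.00053261631 + 1.1756732e-05 = 0.00054437304 rad. 0.00054437304 rad = 0.00054437304 radian ≈ 0.0005444 radian (4 s.f.).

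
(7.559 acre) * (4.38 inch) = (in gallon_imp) 7.486e+05. Check: 1 acre = 4046.8564 m^2, so 7.559 acre = 7.559 * 4046.8564 = 30590.188 m^2. 1 inch = 0.0254 m, so 4.38 inch = 4.38 * 0.0254 = 0.111252 m. Combine: 30590.188 m^2 * 0.111252 m = 3403.2196 m^3. 1 gallon_imp = 0.00454609 m^3, so 3403.2196 m^3 = 3403.2196 / 0.00454609 = 748603.65 gallon_imp ≈ 7.486e+05 gallon_imp (4 s.f.).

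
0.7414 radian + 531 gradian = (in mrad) 0.7414 radian = 0.7414 rad. 1 gradian = 0.015707963 rad, so 531 gradian = 531 * 0.015707963 = 8.3409285 rad. Sum: 0.7414 + 8.3409285 = 9.0823285 rad. 1 mrad = 0.001 rad, so 9.0823285 rad = 9.0823285 / 0.001 = 9082.3285 mrad ≈ 9082 mrad (4 s.f.). Final answer: 9082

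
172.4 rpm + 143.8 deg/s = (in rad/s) 20.56. Check: 1 rpm = 0.10471976 rad/s, so 172.4 rpm = 172.4 * 0.10471976 = 18.053686 rad/s. 1 deg/s = 0.017453293 rad/s, so 143.8 deg/s = 143.8 * 0.017453293 = 2.5097835 rad/s. Sum: 18.053686 + 2.5097835 = 20.563469 rad/s. Result: 20.563469 rad/s ≈ 20.56 rad/s (4 s.f.).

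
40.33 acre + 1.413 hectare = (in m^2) 1 acre = 4046.8564 m^2, so 40.33 acre = 40.33 * 4046.8564 = 163209.72 m^2. 1 hectare = 10000 m^2, so 1.413 hectare = 1.413 * 10000 = 14130 m^2. Sum: 163209.72 + 14130 = 177339.72 m^2. Result: 177339.72 m^2 ≈ 1.773e+05 m^2 (4 s.f.). Final answer: 1.773e+05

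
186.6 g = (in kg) 0.1866. Check: 1 g = 0.001 kg, so 186.6 g = 186.6 * 0.001 = 0.1866 kg. Result: 0.1866 kg.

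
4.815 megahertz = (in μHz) 1 megahertz = 1000000 Hz, so 4.815 megahertz = 4.815 * 1000000 = 4815000 Hz. 1 μHz = 1e-06 Hz, so 4815000 Hz = 4815000 / 1e-06 = 4.815e+12 μHz. Final answer: 4.815e+12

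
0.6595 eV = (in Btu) 1.001e-22. Check: 1 eV = 1.6021766e-19 J, so 0.6595 eV = 0.6595 * 1.6021766e-19 = 1.0566355e-19 J. 1 Btu = 1055.0559 J, so 1.0566355e-19 J = 1.0566355e-19 / 1055.0559 = 1.0014972e-22 Btu ≈ 1.001e-22 Btu (4 s.f.).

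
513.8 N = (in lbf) 1 lbf = 4.4482216 N, so 513.8 N = 513.8 / 4.4482216 = 115.50683 lbf ≈ 115.5 lbf (4 s.f.). Final answer: 115.5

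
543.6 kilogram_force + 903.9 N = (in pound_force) 1 kilogram_force = 9.80665 N, so 543.6 kilogram_force = 543.6 * 9.80665 = 5330.8949 N. 903.9 N is already in N. Sum: 5330.8949 + 903.9 = 6234.7949 N. 1 pound_force = 4.4482216 N, so 6234.7949 N = 6234.7949 / 4.4482216 = 1401.6377 pound_force ≈ 1402 pound_force (4 s.f.). Final answer: 1402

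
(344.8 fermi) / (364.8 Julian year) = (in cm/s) 1 fermi = 1e-15 m, so 344.8 fermi = 344.8 * 1e-15 = 3.448e-13 m. 1 Julian year = 31557600 s, so 364.8 Julian year = 364.8 * 31557600 = 1.1512212e+10 s. Combine: 3.448e-13 m / 1.1512212e+10 s = 2.9950802e-23 m/s. 1 cm/s = 0.01 m/s, so 2.9950802e-23 m/s = 2.9950802e-23 / 0.01 = 2.9950802e-21 cm/s ≈ 2.995e-21 cm/s (4 s.f.). Final answer: 2.995e-21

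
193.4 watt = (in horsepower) 193.4 watt = 193.4 W. 1 horsepower = 745.69987 W, so 193.4 W = 193.4 / 745.69987 = 0.25935367 horsepower ≈ 0.2594 horsepower (4 s.f.). Final answer: 0.2594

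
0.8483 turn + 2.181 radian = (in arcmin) 1 turn = 6.2831853 rad, so 0.8483 turn = 0.8483 * 6.2831853 = 5.3300261 rad. 2.181 radian = 2.181 rad. Sum: 5.3300261 + 2.181 = 7.5110261 rad. 1 arcmin = 0.00029088821 rad, so 7.5110261 rad = 7.5110261 / 0.00029088821 = 25821.006 arcmin ≈ 2.582e+04 arcmin (4 s.f.). Final answer: 2.582e+04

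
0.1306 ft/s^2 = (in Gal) 3.981. Check: 1 ft/s^2 = 0.3048 m/s^2, so 0.1306 ft/s^2 = 0.1306 * 0.3048 = 0.03980688 m/s^2. 1 Gal = 0.01 m/s^2, so 0.03980688 m/s^2 = 0.03980688 / 0.01 = 3.980688 Gal ≈ 3.981 Gal (4 s.f.).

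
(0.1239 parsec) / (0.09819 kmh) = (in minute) 1 parsec = 3.0856776e+16 m, so 0.1239 parsec = 0.1239 * 3.0856776e+16 = 3.8231545e+15 m. 1 kmh = 0.27777778 m/s, so 0.09819 kmh = 0.09819 * 0.27777778 = 0.027275 m/s. Combine: 3.8231545e+15 m / 0.027275 m/s = 1.4017065e+17 s. 1 minute = 60 s, so 1.4017065e+17 s = 1.4017065e+17 / 60 = 2.3361775e+15 minute ≈ 2.336e+15 minute (4 s.f.). Final answer: 2.336e+15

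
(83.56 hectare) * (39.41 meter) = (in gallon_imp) 7.244e+09. Check: 1 hectare = 10000 m^2, so 83.56 hectare = 83.56 * 10000 = 835600 m^2. 39.41 meter = 39.41 m. Combine: 835600 m^2 * 39.41 m = 32930996 m^3. 1 gallon_imp = 0.00454609 m^3, so 32930996 m^3 = 32930996 / 0.00454609 = 7.2438064e+09 gallon_imp ≈ 7.244e+09 gallon_imp (4 s.f.).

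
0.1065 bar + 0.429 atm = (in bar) 0.5412. Check: 1 bar = 100000 Pa, so 0.1065 bar = 0.1065 * 100000 = 10650 Pa. 1 atm = 101325 Pa, so 0.429 atm = 0.429 * 101325 = 43468.425 Pa. Sum: 10650 + 43468.425 = 54118.425 Pa. 1 bar = 100000 Pa, so 54118.425 Pa = 54118.425 / 100000 = 0.54118425 bar ≈ 0.5412 bar (4 s.f.).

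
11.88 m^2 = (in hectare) 0.001188. Check: 1 hectare = 10000 m^2, so 11.88 m^2 = 11.88 / 10000 = 0.001188 hectare.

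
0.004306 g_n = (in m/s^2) 1 g_n = 9.80665 m/s^2, so 0.004306 g_n = 0.004306 * 9.80665 = 0.042227435 m/s^2. Result: 0.042227435 m/s^2 ≈ 0.04223 m/s^2 (4 s.f.). Final answer: 0.04223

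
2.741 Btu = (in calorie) 691.2. Check: 1 Btu = 1055.0559 J, so 2.741 Btu = 2.741 * 1055.0559 = 2891.9081 J. 1 calorie = 4.184 J, so 2891.9081 J = 2891.9081 / 4.184 = 691.18262 calorie ≈ 691.2 calorie (4 s.f.).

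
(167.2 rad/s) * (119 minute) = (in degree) 6.84e+07. Check: 167.2 rad/s is already in rad/s. 1 minute = 60 s, so 119 minute = 119 * 60 = 7140 s. Combine: 167.2 rad/s * 7140 s = 1193808 rad. 1 degree = 0.017453293 rad, so 1193808 rad = 1193808 / 0.017453293 = 68400160 degree ≈ 6.84e+07 degree (4 s.f.).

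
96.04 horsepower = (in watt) 7.162e+04. Check: 1 horsepower = 745.69987 W, so 96.04 horsepower = 96.04 * 745.69987 = 71617.016 W. 71617.016 W = 71617.016 watt ≈ 7.162e+04 watt (4 s.f.).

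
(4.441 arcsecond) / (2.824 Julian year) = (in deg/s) 1 arcsecond = 4.8481368e-06 rad, so 4.441 arcsecond = 4.441 * 4.8481368e-06 = 2.1530576e-05 rad. 1 Julian year = 31557600 s, so 2.824 Julian year = 2.824 * 31557600 = 89118662 s. Combine: 2.1530576e-05 rad / 89118662 s = 2.4159447e-13 rad/s. 1 deg/s = 0.017453293 rad/s, so 2.4159447e-13 rad/s = 2.4159447e-13 / 0.017453293 = 1.3842343e-11 deg/s ≈ 1.384e-11 deg/s (4 s.f.). Final answer: 1.384e-11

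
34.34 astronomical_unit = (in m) 1 astronomical_unit = 1.4959787e+11 m, so 34.34 astronomical_unit = 34.34 * 1.4959787e+11 = 5.1371909e+12 m. Result: 5.1371909e+12 m ≈ 5.137e+12 m (4 s.f.). Final answer: 5.137e+12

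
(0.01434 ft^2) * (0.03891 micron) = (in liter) 5.184e-08. Check: 1 ft^2 = 0.09290304 m^2, so 0.01434 ft^2 = 0.01434 * 0.09290304 = 0.0013322296 m^2. 1 micron = 1e-06 m, so 0.03891 micron = 0.03891 * 1e-06 = 3.891e-08 m. Combine: 0.0013322296 m^2 * 3.891e-08 m = 5.1837053e-11 m^3. 1 liter = 0.001 m^3, so 5.1837053e-11 m^3 = 5.1837053e-11 / 0.001 = 5.1837053e-08 liter ≈ 5.184e-08 liter (4 s.f.).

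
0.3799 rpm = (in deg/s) 1 rpm = 0.10471976 rad/s, so 0.3799 rpm = 0.3799 * 0.10471976 = 0.039783035 rad/s. 1 deg/s = 0.017453293 rad/s, so 0.039783035 rad/s = 0.039783035 / 0.017453293 = 2.2794 deg/s ≈ 2.279 deg/s (4 s.f.). Final answer: 2.279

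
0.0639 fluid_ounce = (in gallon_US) 0.0004992. Check: 1 fluid_ounce = 2.957353e-05 m^3, so 0.0639 fluid_ounce = 0.0639 * 2.957353e-05 = 1.8897485e-06 m^3. 1 gallon_US = 0.0037854118 m^3, so 1.8897485e-06 m^3 = 1.8897485e-06 / 0.0037854118 = 0.00049921875 gallon_US ≈ 0.0004992 gallon_US (4 s.f.).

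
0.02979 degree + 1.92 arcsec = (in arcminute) 1 degree = 0.017453293 rad, so 0.02979 degree = 0.02979 * 0.017453293 = 0.00051993358 rad. 1 arcsec = 4.8481368e-06 rad, so 1.92 arcsec = 1.92 * 4.8481368e-06 = 9.3084227e-06 rad. Sum: 0.00051993358 + 9.3084227e-06 = 0.00052924201 rad. 1 arcminute = 0.00029088821 rad, so 0.00052924201 rad = 0.00052924201 / 0.00029088821 = 1.8194 arcminute ≈ 1.819 arcminute (4 s.f.). Final answer: 1.819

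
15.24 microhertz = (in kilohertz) 1.524e-08. Check: 1 microhertz = 1e-06 Hz, so 15.24 microhertz = 15.24 * 1e-06 = 1.524e-05 Hz. 1 kilohertz = 1000 Hz, so 1.524e-05 Hz = 1.524e-05 / 1000 = 1.524e-08 kilohertz.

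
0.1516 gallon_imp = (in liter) 1 gallon_imp = 0.00454609 m^3, so 0.1516 gallon_imp = 0.1516 * 0.00454609 = 0.00068918724 m^3. 1 liter = 0.001 m^3, so 0.00068918724 m^3 = 0.00068918724 / 0.001 = 0.68918724 liter ≈ 0.6892 liter (4 s.f.). Final answer: 0.6892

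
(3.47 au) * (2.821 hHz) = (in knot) 1 au = 1.4959787e+11 m, so 3.47 au = 3.47 * 1.4959787e+11 = 5.1910461e+11 m. 1 hHz = 100 Hz, so 2.821 hHz = 2.821 * 100 = 282.1 Hz. Combine: 5.1910461e+11 m * 282.1 Hz = 1.4643941e+14 m/s. 1 knot = 0.51444444 m/s, so 1.4643941e+14 m/s = 1.4643941e+14 / 0.51444444 = 2.8465544e+14 knot ≈ 2.847e+14 knot (4 s.f.). Final answer: 2.847e+14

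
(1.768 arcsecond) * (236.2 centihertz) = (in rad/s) 2.025e-05. Check: 1 arcsecond = 4.8481368e-06 rad, so 1.768 arcsecond = 1.768 * 4.8481368e-06 = 8.5715059e-06 rad. 1 centihertz = 0.01 Hz, so 236.2 centihertz = 236.2 * 0.01 = 2.362 Hz. Combine: 8.5715059e-06 rad * 2.362 Hz = 2.0245897e-05 rad/s. Result: 2.0245897e-05 rad/s ≈ 2.025e-05 rad/s (4 s.f.).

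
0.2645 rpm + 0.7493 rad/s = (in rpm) 1 rpm = 0.10471976 rad/s, so 0.2645 rpm = 0.2645 * 0.10471976 = 0.027698375 rad/s. 0.7493 rad/s is already in rad/s. Sum: 0.027698375 + 0.7493 = 0.77699838 rad/s. 1 rpm = 0.10471976 rad/s, so 0.77699838 rad/s = 0.77699838 / 0.10471976 = 7.4197879 rpm ≈ 7.42 rpm (4 s.f.). Final answer: 7.42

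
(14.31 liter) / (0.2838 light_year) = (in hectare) 1 liter = 0.001 m^3, so 14.31 liter = 14.31 * 0.001 = 0.01431 m^3. 1 light_year = 9.4607305e+15 m, so 0.2838 light_year = 0.2838 * 9.4607305e+15 = 2.6849553e+15 m. Combine: 0.01431 m^3 / 2.6849553e+15 m = 5.3296977e-18 m^2. 1 hectare = 10000 m^2, so 5.3296977e-18 m^2 = 5.3296977e-18 / 10000 = 5.3296977e-22 hectare ≈ 5.33e-22 hectare (4 s.f.). Final answer: 5.33e-22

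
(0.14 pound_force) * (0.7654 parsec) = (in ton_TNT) 3.515e+06. Check: 1 pound_force = 4.4482216 N, so 0.14 pound_force = 0.14 * 4.4482216 = 0.62275103 N. 1 parsec = 3.0856776e+16 m, so 0.7654 parsec = 0.7654 * 3.0856776e+16 = 2.3617776e+16 m. Combine: 0.62275103 N * 2.3617776e+16 m = 1.4707994e+16 J. 1 ton_TNT = 4.184e+09 J, so 1.4707994e+16 J = 1.4707994e+16 / 4.184e+09 = 3515295 ton_TNT ≈ 3.515e+06 ton_TNT (4 s.f.).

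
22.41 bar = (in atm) 1 bar = 100000 Pa, so 22.41 bar = 22.41 * 100000 = 2241000 Pa. 1 atm = 101325 Pa, so 2241000 Pa = 2241000 / 101325 = 22.11695 atm ≈ 22.12 atm (4 s.f.). Final answer: 22.12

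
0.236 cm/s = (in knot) 0.004587. Check: 1 cm/s = 0.01 m/s, so 0.236 cm/s = 0.236 * 0.01 = 0.00236 m/s. 1 knot = 0.51444444 m/s, so 0.00236 m/s = 0.00236 / 0.51444444 = 0.004587473 knot ≈ 0.004587 knot (4 s.f.).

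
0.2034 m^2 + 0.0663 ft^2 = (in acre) 0.2034 m^2 is already in m^2. 1 ft^2 = 0.09290304 m^2, so 0.0663 ft^2 = 0.0663 * 0.09290304 = 0.0061594716 m^2. Sum: 0.2034 + 0.0061594716 = 0.20955947 m^2. 1 acre = 4046.8564 m^2, so 0.20955947 m^2 = 0.20955947 / 4046.8564 = 5.1783273e-05 acre ≈ 5.178e-05 acre (4 s.f.). Final answer: 5.178e-05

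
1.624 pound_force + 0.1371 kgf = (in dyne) 8.568e+05. Check: 1 pound_force = 4.4482216 N, so 1.624 pound_force = 1.624 * 4.4482216 = 7.2239119 N. 1 kgf = 9.80665 N, so 0.1371 kgf = 0.1371 * 9.80665 = 1.3444917 N. Sum: 7.2239119 + 1.3444917 = 8.5684036 N. 1 dyne = 1e-05 N, so 8.5684036 N = 8.5684036 / 1e-05 = 856840.36 dyne ≈ 8.568e+05 dyne (4 s.f.).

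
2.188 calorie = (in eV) 1 calorie = 4.184 J, so 2.188 calorie = 2.188 * 4.184 = 9.154592 J. 1 eV = 1.6021766e-19 J, so 9.154592 J = 9.154592 / 1.6021766e-19 = 5.7138469e+19 eV ≈ 5.714e+19 eV (4 s.f.). Final answer: 5.714e+19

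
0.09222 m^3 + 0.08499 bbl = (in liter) 105.7. Check: 0.09222 m^3 is already in m^3. 1 bbl = 0.15898729 m^3, so 0.08499 bbl = 0.08499 * 0.15898729 = 0.01351233 m^3. Sum: 0.09222 + 0.01351233 = 0.10573233 m^3. 1 liter = 0.001 m^3, so 0.10573233 m^3 = 0.10573233 / 0.001 = 105.73233 liter ≈ 105.7 liter (4 s.f.).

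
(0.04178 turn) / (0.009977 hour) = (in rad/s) 0.007309. Check: 1 turn = 6.2831853 rad, so 0.04178 turn = 0.04178 * 6.2831853 = 0.26251148 rad. 1 hour = 3600 s, so 0.009977 hour = 0.009977 * 3600 = 35.9172 s. Combine: 0.26251148 rad / 35.9172 s = 0.0073087958 rad/s. Result: 0.0073087958 rad/s ≈ 0.007309 rad/s (4 s.f.).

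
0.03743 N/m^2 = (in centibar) 0.03743 N/m^2 = 0.03743 Pa. 1 centibar = 1000 Pa, so 0.03743 Pa = 0.03743 / 1000 = 3.743e-05 centibar. Final answer: 3.743e-05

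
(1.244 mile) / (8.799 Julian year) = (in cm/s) 0.000721. Check: 1 mile = 1609.344 m, so 1.244 mile = 1.244 * 1609.344 = 2002.0239 m. 1 Julian year = 31557600 s, so 8.799 Julian year = 8.799 * 31557600 = 2.7767532e+08 s. Combine: 2002.0239 m / 2.7767532e+08 s = 7.2099455e-06 m/s. 1 cm/s = 0.01 m/s, so 7.2099455e-06 m/s = 7.2099455e-06 / 0.01 = 0.00072099455 cm/s ≈ 0.000721 cm/s (4 s.f.).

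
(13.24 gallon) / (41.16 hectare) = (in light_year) 1 gallon = 0.0037854118 m^3, so 13.24 gallon = 13.24 * 0.0037854118 = 0.050118852 m^3. 1 hectare = 10000 m^2, so 41.16 hectare = 41.16 * 10000 = 411600 m^2. Combine: 0.050118852 m^3 / 411600 m^2 = 1.2176592e-07 m. 1 light_year = 9.4607305e+15 m, so 1.2176592e-07 m = 1.2176592e-07 / 9.4607305e+15 = 1.2870668e-23 light_year ≈ 1.287e-23 light_year (4 s.f.). Final answer: 1.287e-23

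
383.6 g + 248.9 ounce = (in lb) 1 g = 0.001 kg, so 383.6 g = 383.6 * 0.001 = 0.3836 kg. 1 ounce = 0.028349523 kg, so 248.9 ounce = 248.9 * 0.028349523 = 7.0561963 kg. Sum: 0.3836 + 7.0561963 = 7.4397963 kg. 1 lb = 0.45359237 kg, so 7.4397963 kg = 7.4397963 / 0.45359237 = 16.401943 lb ≈ 16.4 lb (4 s.f.). Final answer: 16.4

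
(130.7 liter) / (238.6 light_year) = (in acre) 1 liter = 0.001 m^3, so 130.7 liter = 130.7 * 0.001 = 0.1307 m^3. 1 light_year = 9.4607305e+15 m, so 238.6 light_year = 238.6 * 9.4607305e+15 = 2.2573303e+18 m. Combine: 0.1307 m^3 / 2.2573303e+18 m = 5.7900255e-20 m^2. 1 acre = 4046.8564 m^2, so 5.7900255e-20 m^2 = 5.7900255e-20 / 4046.8564 = 1.4307465e-23 acre ≈ 1.431e-23 acre (4 s.f.). Final answer: 1.431e-23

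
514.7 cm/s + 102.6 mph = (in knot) 99.16. Check: 1 cm/s = 0.01 m/s, so 514.7 cm/s = 514.7 * 0.01 = 5.147 m/s. 1 mph = 0.44704 m/s, so 102.6 mph = 102.6 * 0.44704 = 45.866304 m/s. Sum: 5.147 + 45.866304 = 51.013304 m/s. 1 knot = 0.51444444 m/s, so 51.013304 m/s = 51.013304 / 0.51444444 = 99.16193 knot ≈ 99.16 knot (4 s.f.).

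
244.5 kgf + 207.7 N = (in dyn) 2.605e+08. Check: 1 kgf = 9.80665 N, so 244.5 kgf = 244.5 * 9.80665 = 2397.7259 N. 207.7 N is already in N. Sum: 2397.7259 + 207.7 = 2605.4259 N. 1 dyn = 1e-05 N, so 2605.4259 N = 2605.4259 / 1e-05 = 2.6054259e+08 dyn ≈ 2.605e+08 dyn (4 s.f.).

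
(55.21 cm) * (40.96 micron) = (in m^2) 1 cm = 0.01 m, so 55.21 cm = 55.21 * 0.01 = 0.5521 m. 1 micron = 1e-06 m, so 40.96 micron = 40.96 * 1e-06 = 4.096e-05 m. Combine: 0.5521 m * 4.096e-05 m = 2.2614016e-05 m^2. Result: 2.2614016e-05 m^2 ≈ 2.261e-05 m^2 (4 s.f.). Final answer: 2.261e-05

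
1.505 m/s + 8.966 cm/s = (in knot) 3.1. Check: 1.505 m/s is already in m/s. 1 cm/s = 0.01 m/s, so 8.966 cm/s = 8.966 * 0.01 = 0.08966 m/s. Sum: 1.505 + 0.08966 = 1.59466 m/s. 1 knot = 0.51444444 m/s, so 1.59466 m/s = 1.59466 / 0.51444444 = 3.0997711 knot ≈ 3.1 knot (4 s.f.).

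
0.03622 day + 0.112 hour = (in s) 1 day = 86400 s, so 0.03622 day = 0.03622 * 86400 = 3129.408 s. 1 hour = 3600 s, so 0.112 hour = 0.112 * 3600 = 403.2 s. Sum: 3129.408 + 403.2 = 3532.608 s. Result: 3532.608 s ≈ 3533 s (4 s.f.). Final answer: 3533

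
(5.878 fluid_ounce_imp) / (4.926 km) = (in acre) 8.378e-12. Check: 1 fluid_ounce_imp = 2.8413063e-05 m^3, so 5.878 fluid_ounce_imp = 5.878 * 2.8413063e-05 = 0.00016701198 m^3. 1 km = 1000 m, so 4.926 km = 4.926 * 1000 = 4926 m. Combine: 0.00016701198 m^3 / 4926 m = 3.3904178e-08 m^2. 1 acre = 4046.8564 m^2, so 3.3904178e-08 m^2 = 3.3904178e-08 / 4046.8564 = 8.3779049e-12 acre ≈ 8.378e-12 acre (4 s.f.).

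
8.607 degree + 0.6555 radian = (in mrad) 1 degree = 0.017453293 rad, so 8.607 degree = 8.607 * 0.017453293 = 0.15022049 rad. 0.6555 radian = 0.6555 rad. Sum: 0.15022049 + 0.6555 = 0.80572049 rad. 1 mrad = 0.001 rad, so 0.80572049 rad = 0.80572049 / 0.001 = 805.72049 mrad ≈ 805.7 mrad (4 s.f.). Final answer: 805.7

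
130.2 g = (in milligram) 1.302e+05. Check: 1 g = 0.001 kg, so 130.2 g = 130.2 * 0.001 = 0.1302 kg. 1 milligram = 1e-06 kg, so 0.1302 kg = 0.1302 / 1e-06 = 130200 milligram ≈ 1.302e+05 milligram (4 s.f.).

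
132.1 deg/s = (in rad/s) 1 deg/s = 0.017453293 rad/s, so 132.1 deg/s = 132.1 * 0.017453293 = 2.3055799 rad/s. Result: 2.3055799 rad/s ≈ 2.306 rad/s (4 s.f.). Final answer: 2.306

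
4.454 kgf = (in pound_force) 9.819. Check: 1 kgf = 9.80665 N, so 4.454 kgf = 4.454 * 9.80665 = 43.678819 N. 1 pound_force = 4.4482216 N, so 43.678819 N = 43.678819 / 4.4482216 = 9.8193892 pound_force ≈ 9.819 pound_force (4 s.f.).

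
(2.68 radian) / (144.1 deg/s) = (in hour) 0.000296. Check: 2.68 radian = 2.68 rad. 1 deg/s = 0.017453293 rad/s, so 144.1 deg/s = 144.1 * 0.017453293 = 2.5150195 rad/s. Combine: 2.68 rad / 2.5150195 rad/s = 1.0655981 s. 1 hour = 3600 s, so 1.0655981 s = 1.0655981 / 3600 = 0.00029599948 hour ≈ 0.000296 hour (4 s.f.).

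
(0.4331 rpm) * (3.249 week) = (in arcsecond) 1.838e+10. Check: 1 rpm = 0.10471976 rad/s, so 0.4331 rpm = 0.4331 * 0.10471976 = 0.045354126 rad/s. 1 week = 604800 s, so 3.249 week = 3.249 * 604800 = 1964995.2 s. Combine: 0.045354126 rad/s * 1964995.2 s = 89120.64 rad. 1 arcsecond = 4.8481368e-06 rad, so 89120.64 rad = 89120.64 / 4.8481368e-06 = 1.8382451e+10 arcsecond ≈ 1.838e+10 arcsecond (4 s.f.).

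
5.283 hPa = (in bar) 1 hPa = 100 Pa, so 5.283 hPa = 5.283 * 100 = 528.3 Pa. 1 bar = 100000 Pa, so 528.3 Pa = 528.3 / 100000 = 0.005283 bar. Final answer: 0.005283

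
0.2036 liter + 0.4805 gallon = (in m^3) 1 liter = 0.001 m^3, so 0.2036 liter = 0.2036 * 0.001 = 0.0002036 m^3. 1 gallon = 0.0037854118 m^3, so 0.4805 gallon = 0.4805 * 0.0037854118 = 0.0018188904 m^3. Sum: 0.0002036 + 0.0018188904 = 0.0020224904 m^3. Result: 0.0020224904 m^3 ≈ 0.002022 m^3 (4 s.f.). Final answer: 0.002022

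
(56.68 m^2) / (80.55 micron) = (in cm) 7.037e+07. Check: 56.68 m^2 is already in m^2. 1 micron = 1e-06 m, so 80.55 micron = 80.55 * 1e-06 = 8.055e-05 m. Combine: 56.68 m^2 / 8.055e-05 m = 703662.32 m. 1 cm = 0.01 m, so 703662.32 m = 703662.32 / 0.01 = 70366232 cm ≈ 7.037e+07 cm (4 s.f.).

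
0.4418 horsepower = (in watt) 1 horsepower = 745.69987 W, so 0.4418 horsepower = 0.4418 * 745.69987 = 329.4502 W. 329.4502 W = 329.4502 watt ≈ 329.5 watt (4 s.f.). Final answer: 329.5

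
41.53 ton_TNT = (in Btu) 1 ton_TNT = 4.184e+09 J, so 41.53 ton_TNT = 41.53 * 4.184e+09 = 1.7376152e+11 J. 1 Btu = 1055.0559 J, so 1.7376152e+11 J = 1.7376152e+11 / 1055.0559 = 1.6469414e+08 Btu ≈ 1.647e+08 Btu (4 s.f.). Final answer: 1.647e+08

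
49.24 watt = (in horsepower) 49.24 watt = 49.24 W. 1 horsepower = 745.69987 W, so 49.24 W = 49.24 / 745.69987 = 0.066031928 horsepower ≈ 0.06603 horsepower (4 s.f.). Final answer: 0.06603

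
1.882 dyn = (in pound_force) 4.231e-06. Check: 1 dyn = 1e-05 N, so 1.882 dyn = 1.882 * 1e-05 = 1.882e-05 N. 1 pound_force = 4.4482216 N, so 1.882e-05 N = 1.882e-05 / 4.4482216 = 4.2309043e-06 pound_force ≈ 4.231e-06 pound_force (4 s.f.).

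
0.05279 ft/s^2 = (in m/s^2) 1 ft/s^2 = 0.3048 m/s^2, so 0.05279 ft/s^2 = 0.05279 * 0.3048 = 0.016090392 m/s^2. Result: 0.016090392 m/s^2 ≈ 0.01609 m/s^2 (4 s.f.). Final answer: 0.01609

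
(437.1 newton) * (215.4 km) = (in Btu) 8.924e+04. Check: 437.1 newton = 437.1 N. 1 km = 1000 m, so 215.4 km = 215.4 * 1000 = 215400 m. Combine: 437.1 N * 215400 m = 94151340 J. 1 Btu = 1055.0559 J, so 94151340 J = 94151340 / 1055.0559 = 89238.252 Btu ≈ 8.924e+04 Btu (4 s.f.).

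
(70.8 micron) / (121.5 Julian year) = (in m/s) 1.847e-14. Check: 1 micron = 1e-06 m, so 70.8 micron = 70.8 * 1e-06 = 7.08e-05 m. 1 Julian year = 31557600 s, so 121.5 Julian year = 121.5 * 31557600 = 3.8342484e+09 s. Combine: 7.08e-05 m / 3.8342484e+09 s = 1.8465157e-14 m/s. Result: 1.8465157e-14 m/s ≈ 1.847e-14 m/s (4 s.f.).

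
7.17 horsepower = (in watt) 5347. Check: 1 horsepower = 745.69987 W, so 7.17 horsepower = 7.17 * 745.69987 = 5346.6681 W. 5346.6681 W = 5346.6681 watt ≈ 5347 watt (4 s.f.).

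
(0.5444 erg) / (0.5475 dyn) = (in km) 1 erg = 1e-07 J, so 0.5444 erg = 0.5444 * 1e-07 = 5.444e-08 J. 1 dyn = 1e-05 N, so 0.5475 dyn = 0.5475 * 1e-05 = 5.475e-06 N. Combine: 5.444e-08 J / 5.475e-06 N = 0.009943379 m. 1 km = 1000 m, so 0.009943379 m = 0.009943379 / 1000 = 9.943379e-06 km ≈ 9.943e-06 km (4 s.f.). Final answer: 9.943e-06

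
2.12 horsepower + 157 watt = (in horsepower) 2.331. Check: 1 horsepower = 745.69987 W, so 2.12 horsepower = 2.12 * 745.69987 = 1580.8837 W. 157 watt = 157 W. Sum: 1580.8837 + 157 = 1737.8837 W. 1 horsepower = 745.69987 W, so 1737.8837 W = 1737.8837 / 745.69987 = 2.3305405 horsepower ≈ 2.331 horsepower (4 s.f.).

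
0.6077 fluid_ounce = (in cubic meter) 1.797e-05. Check: 1 fluid_ounce = 2.957353e-05 m^3, so 0.6077 fluid_ounce = 0.6077 * 2.957353e-05 = 1.7971834e-05 m^3. 1.7971834e-05 m^3 = 1.7971834e-05 cubic meter ≈ 1.797e-05 cubic meter (4 s.f.).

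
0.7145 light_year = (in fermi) 1 light_year = 9.4607305e+15 m, so 0.7145 light_year = 0.7145 * 9.4607305e+15 = 6.7596919e+15 m. 1 fermi = 1e-15 m, so 6.7596919e+15 m = 6.7596919e+15 / 1e-15 = 6.7596919e+30 fermi ≈ 6.76e+30 fermi (4 s.f.). Final answer: 6.76e+30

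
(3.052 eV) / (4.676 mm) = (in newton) 1 eV = 1.6021766e-19 J, so 3.052 eV = 3.052 * 1.6021766e-19 = 4.8898431e-19 J. 1 mm = 0.001 m, so 4.676 mm = 4.676 * 0.001 = 0.004676 m. Combine: 4.8898431e-19 J / 0.004676 m = 1.0457321e-16 N. 1.0457321e-16 N = 1.0457321e-16 newton ≈ 1.046e-16 newton (4 s.f.). Final answer: 1.046e-16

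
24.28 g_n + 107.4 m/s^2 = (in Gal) 1 g_n = 9.80665 m/s^2, so 24.28 g_n = 24.28 * 9.80665 = 238.10546 m/s^2. 107.4 m/s^2 is already in m/s^2. Sum: 238.10546 + 107.4 = 345.50546 m/s^2. 1 Gal = 0.01 m/s^2, so 345.50546 m/s^2 = 345.50546 / 0.01 = 34550.546 Gal ≈ 3.455e+04 Gal (4 s.f.). Final answer: 3.455e+04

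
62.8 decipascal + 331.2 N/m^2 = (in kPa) 0.3375. Check: 1 decipascal = 0.1 Pa, so 62.8 decipascal = 62.8 * 0.1 = 6.28 Pa. 331.2 N/m^2 = 331.2 Pa. Sum: 6.28 + 331.2 = 337.48 Pa. 1 kPa = 1000 Pa, so 337.48 Pa = 337.48 / 1000 = 0.33748 kPa ≈ 0.3375 kPa (4 s.f.).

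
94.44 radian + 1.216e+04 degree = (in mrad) 3.067e+05. Check: 94.44 radian = 94.44 rad. 1 degree = 0.017453293 rad, so 1.216e+04 degree = 1.216e+04 * 0.017453293 = 212.23204 rad. Sum: 94.44 + 212.23204 = 306.67204 rad. 1 mrad = 0.001 rad, so 306.67204 rad = 306.67204 / 0.001 = 306672.04 mrad ≈ 3.067e+05 mrad (4 s.f.).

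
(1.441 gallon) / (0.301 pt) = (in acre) 0.01269. Check: 1 gallon = 0.0037854118 m^3, so 1.441 gallon = 1.441 * 0.0037854118 = 0.0054547784 m^3. 1 pt = 0.00035277778 m, so 0.301 pt = 0.301 * 0.00035277778 = 0.00010618611 m. Combine: 0.0054547784 m^3 / 0.00010618611 m = 51.36998 m^2. 1 acre = 4046.8564 m^2, so 51.36998 m^2 = 51.36998 / 4046.8564 = 0.012693798 acre ≈ 0.01269 acre (4 s.f.).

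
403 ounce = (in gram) 1 ounce = 0.028349523 kg, so 403 ounce = 403 * 0.028349523 = 11.424858 kg. 1 gram = 0.001 kg, so 11.424858 kg = 11.424858 / 0.001 = 11424.858 gram ≈ 1.142e+04 gram (4 s.f.). Final answer: 1.142e+04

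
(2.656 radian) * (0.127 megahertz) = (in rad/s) 2.656 radian = 2.656 rad. 1 megahertz = 1000000 Hz, so 0.127 megahertz = 0.127 * 1000000 = 127000 Hz. Combine: 2.656 rad * 127000 Hz = 337312 rad/s. Result: 337312 rad/s ≈ 3.373e+05 rad/s (4 s.f.). Final answer: 3.373e+05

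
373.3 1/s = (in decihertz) 373.3 1/s = 373.3 Hz. 1 decihertz = 0.1 Hz, so 373.3 Hz = 373.3 / 0.1 = 3733 decihertz. Final answer: 3733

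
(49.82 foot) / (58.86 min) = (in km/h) 0.01548. Check: 1 foot = 0.3048 m, so 49.82 foot = 49.82 * 0.3048 = 15.185136 m. 1 min = 60 s, so 58.86 min = 58.86 * 60 = 3531.6 s. Combine: 15.185136 m / 3531.6 s = 0.0042997893 m/s. 1 km/h = 0.27777778 m/s, so 0.0042997893 m/s = 0.0042997893 / 0.27777778 = 0.015479242 km/h ≈ 0.01548 km/h (4 s.f.).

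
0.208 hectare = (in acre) 0.514. Check: 1 hectare = 10000 m^2, so 0.208 hectare = 0.208 * 10000 = 2080 m^2. 1 acre = 4046.8564 m^2, so 2080 m^2 = 2080 / 4046.8564 = 0.51397919 acre ≈ 0.514 acre (4 s.f.).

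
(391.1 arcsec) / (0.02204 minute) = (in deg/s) 0.08215. Check: 1 arcsec = 4.8481368e-06 rad, so 391.1 arcsec = 391.1 * 4.8481368e-06 = 0.0018961063 rad. 1 minute = 60 s, so 0.02204 minute = 0.02204 * 60 = 1.3224 s. Combine: 0.0018961063 rad / 1.3224 s = 0.0014338372 rad/s. 1 deg/s = 0.017453293 rad/s, so 0.0014338372 rad/s = 0.0014338372 / 0.017453293 = 0.08215282 deg/s ≈ 0.08215 deg/s (4 s.f.).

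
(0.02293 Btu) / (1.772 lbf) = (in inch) 1 Btu = 1055.0559 J, so 0.02293 Btu = 0.02293 * 1055.0559 = 24.192431 J. 1 lbf = 4.4482216 N, so 1.772 lbf = 1.772 * 4.4482216 = 7.8822487 N. Combine: 24.192431 J / 7.8822487 N = 3.0692296 m. 1 inch = 0.0254 m, so 3.0692296 m = 3.0692296 / 0.0254 = 120.83581 inch ≈ 120.8 inch (4 s.f.). Final answer: 120.8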